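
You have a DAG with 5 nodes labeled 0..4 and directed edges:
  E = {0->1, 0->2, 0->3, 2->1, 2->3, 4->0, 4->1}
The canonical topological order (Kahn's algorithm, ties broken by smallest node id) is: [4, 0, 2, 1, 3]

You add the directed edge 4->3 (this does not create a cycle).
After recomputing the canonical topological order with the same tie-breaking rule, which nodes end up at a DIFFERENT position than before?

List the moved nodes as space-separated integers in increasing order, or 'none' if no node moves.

Old toposort: [4, 0, 2, 1, 3]
Added edge 4->3
Recompute Kahn (smallest-id tiebreak):
  initial in-degrees: [1, 3, 1, 3, 0]
  ready (indeg=0): [4]
  pop 4: indeg[0]->0; indeg[1]->2; indeg[3]->2 | ready=[0] | order so far=[4]
  pop 0: indeg[1]->1; indeg[2]->0; indeg[3]->1 | ready=[2] | order so far=[4, 0]
  pop 2: indeg[1]->0; indeg[3]->0 | ready=[1, 3] | order so far=[4, 0, 2]
  pop 1: no out-edges | ready=[3] | order so far=[4, 0, 2, 1]
  pop 3: no out-edges | ready=[] | order so far=[4, 0, 2, 1, 3]
New canonical toposort: [4, 0, 2, 1, 3]
Compare positions:
  Node 0: index 1 -> 1 (same)
  Node 1: index 3 -> 3 (same)
  Node 2: index 2 -> 2 (same)
  Node 3: index 4 -> 4 (same)
  Node 4: index 0 -> 0 (same)
Nodes that changed position: none

Answer: none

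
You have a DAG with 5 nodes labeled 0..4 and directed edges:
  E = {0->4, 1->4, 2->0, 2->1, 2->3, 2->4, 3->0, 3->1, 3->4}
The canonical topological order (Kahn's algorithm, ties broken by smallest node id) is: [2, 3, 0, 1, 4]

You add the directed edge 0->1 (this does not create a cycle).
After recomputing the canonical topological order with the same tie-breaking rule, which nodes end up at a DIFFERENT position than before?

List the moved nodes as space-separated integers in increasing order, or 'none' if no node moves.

Old toposort: [2, 3, 0, 1, 4]
Added edge 0->1
Recompute Kahn (smallest-id tiebreak):
  initial in-degrees: [2, 3, 0, 1, 4]
  ready (indeg=0): [2]
  pop 2: indeg[0]->1; indeg[1]->2; indeg[3]->0; indeg[4]->3 | ready=[3] | order so far=[2]
  pop 3: indeg[0]->0; indeg[1]->1; indeg[4]->2 | ready=[0] | order so far=[2, 3]
  pop 0: indeg[1]->0; indeg[4]->1 | ready=[1] | order so far=[2, 3, 0]
  pop 1: indeg[4]->0 | ready=[4] | order so far=[2, 3, 0, 1]
  pop 4: no out-edges | ready=[] | order so far=[2, 3, 0, 1, 4]
New canonical toposort: [2, 3, 0, 1, 4]
Compare positions:
  Node 0: index 2 -> 2 (same)
  Node 1: index 3 -> 3 (same)
  Node 2: index 0 -> 0 (same)
  Node 3: index 1 -> 1 (same)
  Node 4: index 4 -> 4 (same)
Nodes that changed position: none

Answer: none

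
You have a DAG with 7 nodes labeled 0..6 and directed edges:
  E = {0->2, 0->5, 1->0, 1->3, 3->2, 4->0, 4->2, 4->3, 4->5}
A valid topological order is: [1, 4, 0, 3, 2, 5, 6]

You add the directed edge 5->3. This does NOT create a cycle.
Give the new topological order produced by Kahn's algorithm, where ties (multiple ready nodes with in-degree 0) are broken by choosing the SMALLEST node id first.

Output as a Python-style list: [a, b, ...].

Answer: [1, 4, 0, 5, 3, 2, 6]

Derivation:
Old toposort: [1, 4, 0, 3, 2, 5, 6]
Added edge: 5->3
Position of 5 (5) > position of 3 (3). Must reorder: 5 must now come before 3.
Run Kahn's algorithm (break ties by smallest node id):
  initial in-degrees: [2, 0, 3, 3, 0, 2, 0]
  ready (indeg=0): [1, 4, 6]
  pop 1: indeg[0]->1; indeg[3]->2 | ready=[4, 6] | order so far=[1]
  pop 4: indeg[0]->0; indeg[2]->2; indeg[3]->1; indeg[5]->1 | ready=[0, 6] | order so far=[1, 4]
  pop 0: indeg[2]->1; indeg[5]->0 | ready=[5, 6] | order so far=[1, 4, 0]
  pop 5: indeg[3]->0 | ready=[3, 6] | order so far=[1, 4, 0, 5]
  pop 3: indeg[2]->0 | ready=[2, 6] | order so far=[1, 4, 0, 5, 3]
  pop 2: no out-edges | ready=[6] | order so far=[1, 4, 0, 5, 3, 2]
  pop 6: no out-edges | ready=[] | order so far=[1, 4, 0, 5, 3, 2, 6]
  Result: [1, 4, 0, 5, 3, 2, 6]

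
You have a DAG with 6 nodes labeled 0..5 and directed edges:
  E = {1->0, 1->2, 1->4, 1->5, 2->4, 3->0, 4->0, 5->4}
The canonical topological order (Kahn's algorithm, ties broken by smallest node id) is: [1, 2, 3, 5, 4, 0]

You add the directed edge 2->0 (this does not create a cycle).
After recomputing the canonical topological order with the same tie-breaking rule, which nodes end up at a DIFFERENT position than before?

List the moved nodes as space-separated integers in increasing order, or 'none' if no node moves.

Old toposort: [1, 2, 3, 5, 4, 0]
Added edge 2->0
Recompute Kahn (smallest-id tiebreak):
  initial in-degrees: [4, 0, 1, 0, 3, 1]
  ready (indeg=0): [1, 3]
  pop 1: indeg[0]->3; indeg[2]->0; indeg[4]->2; indeg[5]->0 | ready=[2, 3, 5] | order so far=[1]
  pop 2: indeg[0]->2; indeg[4]->1 | ready=[3, 5] | order so far=[1, 2]
  pop 3: indeg[0]->1 | ready=[5] | order so far=[1, 2, 3]
  pop 5: indeg[4]->0 | ready=[4] | order so far=[1, 2, 3, 5]
  pop 4: indeg[0]->0 | ready=[0] | order so far=[1, 2, 3, 5, 4]
  pop 0: no out-edges | ready=[] | order so far=[1, 2, 3, 5, 4, 0]
New canonical toposort: [1, 2, 3, 5, 4, 0]
Compare positions:
  Node 0: index 5 -> 5 (same)
  Node 1: index 0 -> 0 (same)
  Node 2: index 1 -> 1 (same)
  Node 3: index 2 -> 2 (same)
  Node 4: index 4 -> 4 (same)
  Node 5: index 3 -> 3 (same)
Nodes that changed position: none

Answer: none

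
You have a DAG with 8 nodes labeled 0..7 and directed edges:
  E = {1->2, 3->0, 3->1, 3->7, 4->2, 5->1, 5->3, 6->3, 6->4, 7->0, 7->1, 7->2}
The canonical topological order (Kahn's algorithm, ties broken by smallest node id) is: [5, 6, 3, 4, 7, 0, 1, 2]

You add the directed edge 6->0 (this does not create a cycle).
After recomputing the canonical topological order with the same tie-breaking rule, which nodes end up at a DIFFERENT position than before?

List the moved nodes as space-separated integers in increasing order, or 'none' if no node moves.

Answer: none

Derivation:
Old toposort: [5, 6, 3, 4, 7, 0, 1, 2]
Added edge 6->0
Recompute Kahn (smallest-id tiebreak):
  initial in-degrees: [3, 3, 3, 2, 1, 0, 0, 1]
  ready (indeg=0): [5, 6]
  pop 5: indeg[1]->2; indeg[3]->1 | ready=[6] | order so far=[5]
  pop 6: indeg[0]->2; indeg[3]->0; indeg[4]->0 | ready=[3, 4] | order so far=[5, 6]
  pop 3: indeg[0]->1; indeg[1]->1; indeg[7]->0 | ready=[4, 7] | order so far=[5, 6, 3]
  pop 4: indeg[2]->2 | ready=[7] | order so far=[5, 6, 3, 4]
  pop 7: indeg[0]->0; indeg[1]->0; indeg[2]->1 | ready=[0, 1] | order so far=[5, 6, 3, 4, 7]
  pop 0: no out-edges | ready=[1] | order so far=[5, 6, 3, 4, 7, 0]
  pop 1: indeg[2]->0 | ready=[2] | order so far=[5, 6, 3, 4, 7, 0, 1]
  pop 2: no out-edges | ready=[] | order so far=[5, 6, 3, 4, 7, 0, 1, 2]
New canonical toposort: [5, 6, 3, 4, 7, 0, 1, 2]
Compare positions:
  Node 0: index 5 -> 5 (same)
  Node 1: index 6 -> 6 (same)
  Node 2: index 7 -> 7 (same)
  Node 3: index 2 -> 2 (same)
  Node 4: index 3 -> 3 (same)
  Node 5: index 0 -> 0 (same)
  Node 6: index 1 -> 1 (same)
  Node 7: index 4 -> 4 (same)
Nodes that changed position: none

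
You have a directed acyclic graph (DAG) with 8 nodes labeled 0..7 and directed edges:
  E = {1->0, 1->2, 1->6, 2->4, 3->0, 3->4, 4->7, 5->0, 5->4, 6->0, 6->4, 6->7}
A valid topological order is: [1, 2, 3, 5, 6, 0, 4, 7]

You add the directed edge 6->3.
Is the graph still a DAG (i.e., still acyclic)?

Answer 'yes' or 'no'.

Answer: yes

Derivation:
Given toposort: [1, 2, 3, 5, 6, 0, 4, 7]
Position of 6: index 4; position of 3: index 2
New edge 6->3: backward (u after v in old order)
Backward edge: old toposort is now invalid. Check if this creates a cycle.
Does 3 already reach 6? Reachable from 3: [0, 3, 4, 7]. NO -> still a DAG (reorder needed).
Still a DAG? yes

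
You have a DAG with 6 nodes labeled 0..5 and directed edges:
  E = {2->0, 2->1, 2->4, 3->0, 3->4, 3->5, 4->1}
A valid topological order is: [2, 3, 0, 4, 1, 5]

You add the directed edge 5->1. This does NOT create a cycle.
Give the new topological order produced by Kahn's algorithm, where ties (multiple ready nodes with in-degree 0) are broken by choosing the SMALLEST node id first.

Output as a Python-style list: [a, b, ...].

Old toposort: [2, 3, 0, 4, 1, 5]
Added edge: 5->1
Position of 5 (5) > position of 1 (4). Must reorder: 5 must now come before 1.
Run Kahn's algorithm (break ties by smallest node id):
  initial in-degrees: [2, 3, 0, 0, 2, 1]
  ready (indeg=0): [2, 3]
  pop 2: indeg[0]->1; indeg[1]->2; indeg[4]->1 | ready=[3] | order so far=[2]
  pop 3: indeg[0]->0; indeg[4]->0; indeg[5]->0 | ready=[0, 4, 5] | order so far=[2, 3]
  pop 0: no out-edges | ready=[4, 5] | order so far=[2, 3, 0]
  pop 4: indeg[1]->1 | ready=[5] | order so far=[2, 3, 0, 4]
  pop 5: indeg[1]->0 | ready=[1] | order so far=[2, 3, 0, 4, 5]
  pop 1: no out-edges | ready=[] | order so far=[2, 3, 0, 4, 5, 1]
  Result: [2, 3, 0, 4, 5, 1]

Answer: [2, 3, 0, 4, 5, 1]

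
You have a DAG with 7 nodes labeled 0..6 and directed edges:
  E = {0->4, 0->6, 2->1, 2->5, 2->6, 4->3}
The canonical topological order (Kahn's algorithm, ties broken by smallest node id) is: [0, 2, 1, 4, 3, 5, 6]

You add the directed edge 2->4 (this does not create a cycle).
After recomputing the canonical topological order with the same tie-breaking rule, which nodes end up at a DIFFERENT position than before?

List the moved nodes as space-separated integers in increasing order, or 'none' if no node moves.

Old toposort: [0, 2, 1, 4, 3, 5, 6]
Added edge 2->4
Recompute Kahn (smallest-id tiebreak):
  initial in-degrees: [0, 1, 0, 1, 2, 1, 2]
  ready (indeg=0): [0, 2]
  pop 0: indeg[4]->1; indeg[6]->1 | ready=[2] | order so far=[0]
  pop 2: indeg[1]->0; indeg[4]->0; indeg[5]->0; indeg[6]->0 | ready=[1, 4, 5, 6] | order so far=[0, 2]
  pop 1: no out-edges | ready=[4, 5, 6] | order so far=[0, 2, 1]
  pop 4: indeg[3]->0 | ready=[3, 5, 6] | order so far=[0, 2, 1, 4]
  pop 3: no out-edges | ready=[5, 6] | order so far=[0, 2, 1, 4, 3]
  pop 5: no out-edges | ready=[6] | order so far=[0, 2, 1, 4, 3, 5]
  pop 6: no out-edges | ready=[] | order so far=[0, 2, 1, 4, 3, 5, 6]
New canonical toposort: [0, 2, 1, 4, 3, 5, 6]
Compare positions:
  Node 0: index 0 -> 0 (same)
  Node 1: index 2 -> 2 (same)
  Node 2: index 1 -> 1 (same)
  Node 3: index 4 -> 4 (same)
  Node 4: index 3 -> 3 (same)
  Node 5: index 5 -> 5 (same)
  Node 6: index 6 -> 6 (same)
Nodes that changed position: none

Answer: none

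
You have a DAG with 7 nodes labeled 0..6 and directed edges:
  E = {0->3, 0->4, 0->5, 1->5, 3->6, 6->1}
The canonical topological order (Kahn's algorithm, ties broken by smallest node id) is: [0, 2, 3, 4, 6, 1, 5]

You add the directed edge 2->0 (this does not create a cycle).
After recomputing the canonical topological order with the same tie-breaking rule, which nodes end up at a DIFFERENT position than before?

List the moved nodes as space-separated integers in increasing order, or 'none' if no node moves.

Old toposort: [0, 2, 3, 4, 6, 1, 5]
Added edge 2->0
Recompute Kahn (smallest-id tiebreak):
  initial in-degrees: [1, 1, 0, 1, 1, 2, 1]
  ready (indeg=0): [2]
  pop 2: indeg[0]->0 | ready=[0] | order so far=[2]
  pop 0: indeg[3]->0; indeg[4]->0; indeg[5]->1 | ready=[3, 4] | order so far=[2, 0]
  pop 3: indeg[6]->0 | ready=[4, 6] | order so far=[2, 0, 3]
  pop 4: no out-edges | ready=[6] | order so far=[2, 0, 3, 4]
  pop 6: indeg[1]->0 | ready=[1] | order so far=[2, 0, 3, 4, 6]
  pop 1: indeg[5]->0 | ready=[5] | order so far=[2, 0, 3, 4, 6, 1]
  pop 5: no out-edges | ready=[] | order so far=[2, 0, 3, 4, 6, 1, 5]
New canonical toposort: [2, 0, 3, 4, 6, 1, 5]
Compare positions:
  Node 0: index 0 -> 1 (moved)
  Node 1: index 5 -> 5 (same)
  Node 2: index 1 -> 0 (moved)
  Node 3: index 2 -> 2 (same)
  Node 4: index 3 -> 3 (same)
  Node 5: index 6 -> 6 (same)
  Node 6: index 4 -> 4 (same)
Nodes that changed position: 0 2

Answer: 0 2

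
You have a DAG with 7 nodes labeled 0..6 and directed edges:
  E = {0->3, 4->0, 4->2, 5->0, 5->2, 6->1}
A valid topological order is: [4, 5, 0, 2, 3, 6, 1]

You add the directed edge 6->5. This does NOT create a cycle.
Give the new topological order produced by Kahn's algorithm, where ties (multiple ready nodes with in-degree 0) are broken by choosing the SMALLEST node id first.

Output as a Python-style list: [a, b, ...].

Old toposort: [4, 5, 0, 2, 3, 6, 1]
Added edge: 6->5
Position of 6 (5) > position of 5 (1). Must reorder: 6 must now come before 5.
Run Kahn's algorithm (break ties by smallest node id):
  initial in-degrees: [2, 1, 2, 1, 0, 1, 0]
  ready (indeg=0): [4, 6]
  pop 4: indeg[0]->1; indeg[2]->1 | ready=[6] | order so far=[4]
  pop 6: indeg[1]->0; indeg[5]->0 | ready=[1, 5] | order so far=[4, 6]
  pop 1: no out-edges | ready=[5] | order so far=[4, 6, 1]
  pop 5: indeg[0]->0; indeg[2]->0 | ready=[0, 2] | order so far=[4, 6, 1, 5]
  pop 0: indeg[3]->0 | ready=[2, 3] | order so far=[4, 6, 1, 5, 0]
  pop 2: no out-edges | ready=[3] | order so far=[4, 6, 1, 5, 0, 2]
  pop 3: no out-edges | ready=[] | order so far=[4, 6, 1, 5, 0, 2, 3]
  Result: [4, 6, 1, 5, 0, 2, 3]

Answer: [4, 6, 1, 5, 0, 2, 3]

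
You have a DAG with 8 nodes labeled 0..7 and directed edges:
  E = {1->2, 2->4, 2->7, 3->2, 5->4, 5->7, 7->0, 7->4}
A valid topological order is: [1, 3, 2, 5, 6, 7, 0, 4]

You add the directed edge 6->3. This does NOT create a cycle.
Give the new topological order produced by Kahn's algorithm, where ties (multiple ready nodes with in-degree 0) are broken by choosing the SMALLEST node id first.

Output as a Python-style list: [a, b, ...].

Answer: [1, 5, 6, 3, 2, 7, 0, 4]

Derivation:
Old toposort: [1, 3, 2, 5, 6, 7, 0, 4]
Added edge: 6->3
Position of 6 (4) > position of 3 (1). Must reorder: 6 must now come before 3.
Run Kahn's algorithm (break ties by smallest node id):
  initial in-degrees: [1, 0, 2, 1, 3, 0, 0, 2]
  ready (indeg=0): [1, 5, 6]
  pop 1: indeg[2]->1 | ready=[5, 6] | order so far=[1]
  pop 5: indeg[4]->2; indeg[7]->1 | ready=[6] | order so far=[1, 5]
  pop 6: indeg[3]->0 | ready=[3] | order so far=[1, 5, 6]
  pop 3: indeg[2]->0 | ready=[2] | order so far=[1, 5, 6, 3]
  pop 2: indeg[4]->1; indeg[7]->0 | ready=[7] | order so far=[1, 5, 6, 3, 2]
  pop 7: indeg[0]->0; indeg[4]->0 | ready=[0, 4] | order so far=[1, 5, 6, 3, 2, 7]
  pop 0: no out-edges | ready=[4] | order so far=[1, 5, 6, 3, 2, 7, 0]
  pop 4: no out-edges | ready=[] | order so far=[1, 5, 6, 3, 2, 7, 0, 4]
  Result: [1, 5, 6, 3, 2, 7, 0, 4]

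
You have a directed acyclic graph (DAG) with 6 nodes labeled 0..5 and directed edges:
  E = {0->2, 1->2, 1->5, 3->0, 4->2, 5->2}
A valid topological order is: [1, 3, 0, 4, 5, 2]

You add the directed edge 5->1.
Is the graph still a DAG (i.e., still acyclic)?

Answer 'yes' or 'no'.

Given toposort: [1, 3, 0, 4, 5, 2]
Position of 5: index 4; position of 1: index 0
New edge 5->1: backward (u after v in old order)
Backward edge: old toposort is now invalid. Check if this creates a cycle.
Does 1 already reach 5? Reachable from 1: [1, 2, 5]. YES -> cycle!
Still a DAG? no

Answer: no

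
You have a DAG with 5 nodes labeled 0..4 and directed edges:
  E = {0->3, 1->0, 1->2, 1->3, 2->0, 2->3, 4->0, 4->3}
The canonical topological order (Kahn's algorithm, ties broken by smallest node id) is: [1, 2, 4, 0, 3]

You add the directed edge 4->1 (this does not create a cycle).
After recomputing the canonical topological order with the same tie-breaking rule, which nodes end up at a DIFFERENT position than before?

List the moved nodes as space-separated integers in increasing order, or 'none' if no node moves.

Answer: 1 2 4

Derivation:
Old toposort: [1, 2, 4, 0, 3]
Added edge 4->1
Recompute Kahn (smallest-id tiebreak):
  initial in-degrees: [3, 1, 1, 4, 0]
  ready (indeg=0): [4]
  pop 4: indeg[0]->2; indeg[1]->0; indeg[3]->3 | ready=[1] | order so far=[4]
  pop 1: indeg[0]->1; indeg[2]->0; indeg[3]->2 | ready=[2] | order so far=[4, 1]
  pop 2: indeg[0]->0; indeg[3]->1 | ready=[0] | order so far=[4, 1, 2]
  pop 0: indeg[3]->0 | ready=[3] | order so far=[4, 1, 2, 0]
  pop 3: no out-edges | ready=[] | order so far=[4, 1, 2, 0, 3]
New canonical toposort: [4, 1, 2, 0, 3]
Compare positions:
  Node 0: index 3 -> 3 (same)
  Node 1: index 0 -> 1 (moved)
  Node 2: index 1 -> 2 (moved)
  Node 3: index 4 -> 4 (same)
  Node 4: index 2 -> 0 (moved)
Nodes that changed position: 1 2 4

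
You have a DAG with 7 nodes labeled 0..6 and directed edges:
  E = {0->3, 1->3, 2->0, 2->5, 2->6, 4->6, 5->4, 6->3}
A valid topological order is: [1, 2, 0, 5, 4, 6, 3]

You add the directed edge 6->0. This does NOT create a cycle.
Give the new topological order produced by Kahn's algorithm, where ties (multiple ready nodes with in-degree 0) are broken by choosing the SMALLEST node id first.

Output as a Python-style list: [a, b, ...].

Old toposort: [1, 2, 0, 5, 4, 6, 3]
Added edge: 6->0
Position of 6 (5) > position of 0 (2). Must reorder: 6 must now come before 0.
Run Kahn's algorithm (break ties by smallest node id):
  initial in-degrees: [2, 0, 0, 3, 1, 1, 2]
  ready (indeg=0): [1, 2]
  pop 1: indeg[3]->2 | ready=[2] | order so far=[1]
  pop 2: indeg[0]->1; indeg[5]->0; indeg[6]->1 | ready=[5] | order so far=[1, 2]
  pop 5: indeg[4]->0 | ready=[4] | order so far=[1, 2, 5]
  pop 4: indeg[6]->0 | ready=[6] | order so far=[1, 2, 5, 4]
  pop 6: indeg[0]->0; indeg[3]->1 | ready=[0] | order so far=[1, 2, 5, 4, 6]
  pop 0: indeg[3]->0 | ready=[3] | order so far=[1, 2, 5, 4, 6, 0]
  pop 3: no out-edges | ready=[] | order so far=[1, 2, 5, 4, 6, 0, 3]
  Result: [1, 2, 5, 4, 6, 0, 3]

Answer: [1, 2, 5, 4, 6, 0, 3]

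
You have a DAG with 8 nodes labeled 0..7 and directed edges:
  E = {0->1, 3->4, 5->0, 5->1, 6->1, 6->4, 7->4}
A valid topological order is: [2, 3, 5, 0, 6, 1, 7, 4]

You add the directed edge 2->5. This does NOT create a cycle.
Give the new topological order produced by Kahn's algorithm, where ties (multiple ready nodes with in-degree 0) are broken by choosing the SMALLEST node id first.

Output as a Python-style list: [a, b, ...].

Old toposort: [2, 3, 5, 0, 6, 1, 7, 4]
Added edge: 2->5
Position of 2 (0) < position of 5 (2). Old order still valid.
Run Kahn's algorithm (break ties by smallest node id):
  initial in-degrees: [1, 3, 0, 0, 3, 1, 0, 0]
  ready (indeg=0): [2, 3, 6, 7]
  pop 2: indeg[5]->0 | ready=[3, 5, 6, 7] | order so far=[2]
  pop 3: indeg[4]->2 | ready=[5, 6, 7] | order so far=[2, 3]
  pop 5: indeg[0]->0; indeg[1]->2 | ready=[0, 6, 7] | order so far=[2, 3, 5]
  pop 0: indeg[1]->1 | ready=[6, 7] | order so far=[2, 3, 5, 0]
  pop 6: indeg[1]->0; indeg[4]->1 | ready=[1, 7] | order so far=[2, 3, 5, 0, 6]
  pop 1: no out-edges | ready=[7] | order so far=[2, 3, 5, 0, 6, 1]
  pop 7: indeg[4]->0 | ready=[4] | order so far=[2, 3, 5, 0, 6, 1, 7]
  pop 4: no out-edges | ready=[] | order so far=[2, 3, 5, 0, 6, 1, 7, 4]
  Result: [2, 3, 5, 0, 6, 1, 7, 4]

Answer: [2, 3, 5, 0, 6, 1, 7, 4]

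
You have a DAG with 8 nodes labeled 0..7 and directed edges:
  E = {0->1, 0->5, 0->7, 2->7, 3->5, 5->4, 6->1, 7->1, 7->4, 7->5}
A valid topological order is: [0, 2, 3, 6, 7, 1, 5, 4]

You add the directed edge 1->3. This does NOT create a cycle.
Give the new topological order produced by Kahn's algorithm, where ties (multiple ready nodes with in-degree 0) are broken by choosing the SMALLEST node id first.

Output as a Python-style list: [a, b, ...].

Old toposort: [0, 2, 3, 6, 7, 1, 5, 4]
Added edge: 1->3
Position of 1 (5) > position of 3 (2). Must reorder: 1 must now come before 3.
Run Kahn's algorithm (break ties by smallest node id):
  initial in-degrees: [0, 3, 0, 1, 2, 3, 0, 2]
  ready (indeg=0): [0, 2, 6]
  pop 0: indeg[1]->2; indeg[5]->2; indeg[7]->1 | ready=[2, 6] | order so far=[0]
  pop 2: indeg[7]->0 | ready=[6, 7] | order so far=[0, 2]
  pop 6: indeg[1]->1 | ready=[7] | order so far=[0, 2, 6]
  pop 7: indeg[1]->0; indeg[4]->1; indeg[5]->1 | ready=[1] | order so far=[0, 2, 6, 7]
  pop 1: indeg[3]->0 | ready=[3] | order so far=[0, 2, 6, 7, 1]
  pop 3: indeg[5]->0 | ready=[5] | order so far=[0, 2, 6, 7, 1, 3]
  pop 5: indeg[4]->0 | ready=[4] | order so far=[0, 2, 6, 7, 1, 3, 5]
  pop 4: no out-edges | ready=[] | order so far=[0, 2, 6, 7, 1, 3, 5, 4]
  Result: [0, 2, 6, 7, 1, 3, 5, 4]

Answer: [0, 2, 6, 7, 1, 3, 5, 4]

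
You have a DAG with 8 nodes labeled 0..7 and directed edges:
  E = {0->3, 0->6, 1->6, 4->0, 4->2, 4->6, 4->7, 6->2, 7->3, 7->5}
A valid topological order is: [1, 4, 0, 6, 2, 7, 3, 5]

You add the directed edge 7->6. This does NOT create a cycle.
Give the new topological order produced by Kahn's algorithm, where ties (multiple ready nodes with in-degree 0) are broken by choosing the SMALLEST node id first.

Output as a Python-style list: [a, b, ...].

Answer: [1, 4, 0, 7, 3, 5, 6, 2]

Derivation:
Old toposort: [1, 4, 0, 6, 2, 7, 3, 5]
Added edge: 7->6
Position of 7 (5) > position of 6 (3). Must reorder: 7 must now come before 6.
Run Kahn's algorithm (break ties by smallest node id):
  initial in-degrees: [1, 0, 2, 2, 0, 1, 4, 1]
  ready (indeg=0): [1, 4]
  pop 1: indeg[6]->3 | ready=[4] | order so far=[1]
  pop 4: indeg[0]->0; indeg[2]->1; indeg[6]->2; indeg[7]->0 | ready=[0, 7] | order so far=[1, 4]
  pop 0: indeg[3]->1; indeg[6]->1 | ready=[7] | order so far=[1, 4, 0]
  pop 7: indeg[3]->0; indeg[5]->0; indeg[6]->0 | ready=[3, 5, 6] | order so far=[1, 4, 0, 7]
  pop 3: no out-edges | ready=[5, 6] | order so far=[1, 4, 0, 7, 3]
  pop 5: no out-edges | ready=[6] | order so far=[1, 4, 0, 7, 3, 5]
  pop 6: indeg[2]->0 | ready=[2] | order so far=[1, 4, 0, 7, 3, 5, 6]
  pop 2: no out-edges | ready=[] | order so far=[1, 4, 0, 7, 3, 5, 6, 2]
  Result: [1, 4, 0, 7, 3, 5, 6, 2]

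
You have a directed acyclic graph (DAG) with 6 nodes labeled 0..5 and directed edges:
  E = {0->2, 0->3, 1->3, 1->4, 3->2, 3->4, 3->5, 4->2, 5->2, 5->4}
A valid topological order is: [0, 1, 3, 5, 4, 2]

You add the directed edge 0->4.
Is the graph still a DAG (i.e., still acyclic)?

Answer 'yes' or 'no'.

Given toposort: [0, 1, 3, 5, 4, 2]
Position of 0: index 0; position of 4: index 4
New edge 0->4: forward
Forward edge: respects the existing order. Still a DAG, same toposort still valid.
Still a DAG? yes

Answer: yes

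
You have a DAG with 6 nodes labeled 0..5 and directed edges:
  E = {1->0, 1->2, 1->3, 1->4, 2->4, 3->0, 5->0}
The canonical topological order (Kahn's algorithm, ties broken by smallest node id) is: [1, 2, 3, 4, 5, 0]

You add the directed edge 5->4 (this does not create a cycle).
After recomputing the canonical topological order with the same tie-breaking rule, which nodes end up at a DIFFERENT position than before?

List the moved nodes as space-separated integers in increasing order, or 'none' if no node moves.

Answer: 0 4 5

Derivation:
Old toposort: [1, 2, 3, 4, 5, 0]
Added edge 5->4
Recompute Kahn (smallest-id tiebreak):
  initial in-degrees: [3, 0, 1, 1, 3, 0]
  ready (indeg=0): [1, 5]
  pop 1: indeg[0]->2; indeg[2]->0; indeg[3]->0; indeg[4]->2 | ready=[2, 3, 5] | order so far=[1]
  pop 2: indeg[4]->1 | ready=[3, 5] | order so far=[1, 2]
  pop 3: indeg[0]->1 | ready=[5] | order so far=[1, 2, 3]
  pop 5: indeg[0]->0; indeg[4]->0 | ready=[0, 4] | order so far=[1, 2, 3, 5]
  pop 0: no out-edges | ready=[4] | order so far=[1, 2, 3, 5, 0]
  pop 4: no out-edges | ready=[] | order so far=[1, 2, 3, 5, 0, 4]
New canonical toposort: [1, 2, 3, 5, 0, 4]
Compare positions:
  Node 0: index 5 -> 4 (moved)
  Node 1: index 0 -> 0 (same)
  Node 2: index 1 -> 1 (same)
  Node 3: index 2 -> 2 (same)
  Node 4: index 3 -> 5 (moved)
  Node 5: index 4 -> 3 (moved)
Nodes that changed position: 0 4 5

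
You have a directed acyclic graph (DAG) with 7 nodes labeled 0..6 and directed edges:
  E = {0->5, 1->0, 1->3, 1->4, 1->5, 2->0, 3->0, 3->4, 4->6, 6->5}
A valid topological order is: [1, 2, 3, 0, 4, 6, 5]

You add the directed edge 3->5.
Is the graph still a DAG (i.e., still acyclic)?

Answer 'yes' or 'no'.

Answer: yes

Derivation:
Given toposort: [1, 2, 3, 0, 4, 6, 5]
Position of 3: index 2; position of 5: index 6
New edge 3->5: forward
Forward edge: respects the existing order. Still a DAG, same toposort still valid.
Still a DAG? yes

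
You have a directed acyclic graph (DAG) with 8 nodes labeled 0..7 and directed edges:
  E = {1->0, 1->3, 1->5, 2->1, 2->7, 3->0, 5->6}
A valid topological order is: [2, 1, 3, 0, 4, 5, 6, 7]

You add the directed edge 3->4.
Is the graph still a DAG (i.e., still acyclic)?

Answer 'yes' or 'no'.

Given toposort: [2, 1, 3, 0, 4, 5, 6, 7]
Position of 3: index 2; position of 4: index 4
New edge 3->4: forward
Forward edge: respects the existing order. Still a DAG, same toposort still valid.
Still a DAG? yes

Answer: yes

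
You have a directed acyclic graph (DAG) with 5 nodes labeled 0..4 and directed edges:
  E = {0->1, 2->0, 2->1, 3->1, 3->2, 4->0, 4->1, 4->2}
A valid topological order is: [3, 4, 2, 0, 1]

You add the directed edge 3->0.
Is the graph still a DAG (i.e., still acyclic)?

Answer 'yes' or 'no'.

Given toposort: [3, 4, 2, 0, 1]
Position of 3: index 0; position of 0: index 3
New edge 3->0: forward
Forward edge: respects the existing order. Still a DAG, same toposort still valid.
Still a DAG? yes

Answer: yes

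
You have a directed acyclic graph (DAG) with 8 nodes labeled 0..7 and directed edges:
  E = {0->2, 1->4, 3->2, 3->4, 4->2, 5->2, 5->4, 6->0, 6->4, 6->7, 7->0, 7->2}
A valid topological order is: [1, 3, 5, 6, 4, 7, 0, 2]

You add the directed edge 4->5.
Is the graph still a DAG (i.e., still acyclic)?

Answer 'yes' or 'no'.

Given toposort: [1, 3, 5, 6, 4, 7, 0, 2]
Position of 4: index 4; position of 5: index 2
New edge 4->5: backward (u after v in old order)
Backward edge: old toposort is now invalid. Check if this creates a cycle.
Does 5 already reach 4? Reachable from 5: [2, 4, 5]. YES -> cycle!
Still a DAG? no

Answer: no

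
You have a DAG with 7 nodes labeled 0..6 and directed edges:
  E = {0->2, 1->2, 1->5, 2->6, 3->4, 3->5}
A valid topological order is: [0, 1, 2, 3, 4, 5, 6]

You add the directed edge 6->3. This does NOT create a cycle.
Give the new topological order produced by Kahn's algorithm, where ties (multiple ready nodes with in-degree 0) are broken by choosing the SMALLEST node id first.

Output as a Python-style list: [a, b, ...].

Old toposort: [0, 1, 2, 3, 4, 5, 6]
Added edge: 6->3
Position of 6 (6) > position of 3 (3). Must reorder: 6 must now come before 3.
Run Kahn's algorithm (break ties by smallest node id):
  initial in-degrees: [0, 0, 2, 1, 1, 2, 1]
  ready (indeg=0): [0, 1]
  pop 0: indeg[2]->1 | ready=[1] | order so far=[0]
  pop 1: indeg[2]->0; indeg[5]->1 | ready=[2] | order so far=[0, 1]
  pop 2: indeg[6]->0 | ready=[6] | order so far=[0, 1, 2]
  pop 6: indeg[3]->0 | ready=[3] | order so far=[0, 1, 2, 6]
  pop 3: indeg[4]->0; indeg[5]->0 | ready=[4, 5] | order so far=[0, 1, 2, 6, 3]
  pop 4: no out-edges | ready=[5] | order so far=[0, 1, 2, 6, 3, 4]
  pop 5: no out-edges | ready=[] | order so far=[0, 1, 2, 6, 3, 4, 5]
  Result: [0, 1, 2, 6, 3, 4, 5]

Answer: [0, 1, 2, 6, 3, 4, 5]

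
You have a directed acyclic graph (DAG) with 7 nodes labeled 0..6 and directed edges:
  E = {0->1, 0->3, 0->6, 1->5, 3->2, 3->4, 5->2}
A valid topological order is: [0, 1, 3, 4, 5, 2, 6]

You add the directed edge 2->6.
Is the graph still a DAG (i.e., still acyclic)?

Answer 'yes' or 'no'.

Answer: yes

Derivation:
Given toposort: [0, 1, 3, 4, 5, 2, 6]
Position of 2: index 5; position of 6: index 6
New edge 2->6: forward
Forward edge: respects the existing order. Still a DAG, same toposort still valid.
Still a DAG? yes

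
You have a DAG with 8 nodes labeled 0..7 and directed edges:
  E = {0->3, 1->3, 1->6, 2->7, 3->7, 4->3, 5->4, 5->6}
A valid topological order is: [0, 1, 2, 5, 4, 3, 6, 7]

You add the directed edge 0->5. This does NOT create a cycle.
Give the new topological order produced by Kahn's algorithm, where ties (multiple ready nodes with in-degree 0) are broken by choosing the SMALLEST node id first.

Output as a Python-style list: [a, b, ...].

Answer: [0, 1, 2, 5, 4, 3, 6, 7]

Derivation:
Old toposort: [0, 1, 2, 5, 4, 3, 6, 7]
Added edge: 0->5
Position of 0 (0) < position of 5 (3). Old order still valid.
Run Kahn's algorithm (break ties by smallest node id):
  initial in-degrees: [0, 0, 0, 3, 1, 1, 2, 2]
  ready (indeg=0): [0, 1, 2]
  pop 0: indeg[3]->2; indeg[5]->0 | ready=[1, 2, 5] | order so far=[0]
  pop 1: indeg[3]->1; indeg[6]->1 | ready=[2, 5] | order so far=[0, 1]
  pop 2: indeg[7]->1 | ready=[5] | order so far=[0, 1, 2]
  pop 5: indeg[4]->0; indeg[6]->0 | ready=[4, 6] | order so far=[0, 1, 2, 5]
  pop 4: indeg[3]->0 | ready=[3, 6] | order so far=[0, 1, 2, 5, 4]
  pop 3: indeg[7]->0 | ready=[6, 7] | order so far=[0, 1, 2, 5, 4, 3]
  pop 6: no out-edges | ready=[7] | order so far=[0, 1, 2, 5, 4, 3, 6]
  pop 7: no out-edges | ready=[] | order so far=[0, 1, 2, 5, 4, 3, 6, 7]
  Result: [0, 1, 2, 5, 4, 3, 6, 7]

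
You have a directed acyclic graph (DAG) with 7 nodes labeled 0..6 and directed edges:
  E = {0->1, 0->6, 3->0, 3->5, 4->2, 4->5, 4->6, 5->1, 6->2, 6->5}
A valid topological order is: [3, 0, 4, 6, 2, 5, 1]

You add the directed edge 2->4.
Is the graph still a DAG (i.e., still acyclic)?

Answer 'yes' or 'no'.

Given toposort: [3, 0, 4, 6, 2, 5, 1]
Position of 2: index 4; position of 4: index 2
New edge 2->4: backward (u after v in old order)
Backward edge: old toposort is now invalid. Check if this creates a cycle.
Does 4 already reach 2? Reachable from 4: [1, 2, 4, 5, 6]. YES -> cycle!
Still a DAG? no

Answer: no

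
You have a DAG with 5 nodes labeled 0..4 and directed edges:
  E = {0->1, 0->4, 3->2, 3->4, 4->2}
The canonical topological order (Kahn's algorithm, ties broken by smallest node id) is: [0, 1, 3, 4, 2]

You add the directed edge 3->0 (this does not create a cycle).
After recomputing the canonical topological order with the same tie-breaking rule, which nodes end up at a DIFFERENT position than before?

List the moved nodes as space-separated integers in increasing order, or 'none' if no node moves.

Old toposort: [0, 1, 3, 4, 2]
Added edge 3->0
Recompute Kahn (smallest-id tiebreak):
  initial in-degrees: [1, 1, 2, 0, 2]
  ready (indeg=0): [3]
  pop 3: indeg[0]->0; indeg[2]->1; indeg[4]->1 | ready=[0] | order so far=[3]
  pop 0: indeg[1]->0; indeg[4]->0 | ready=[1, 4] | order so far=[3, 0]
  pop 1: no out-edges | ready=[4] | order so far=[3, 0, 1]
  pop 4: indeg[2]->0 | ready=[2] | order so far=[3, 0, 1, 4]
  pop 2: no out-edges | ready=[] | order so far=[3, 0, 1, 4, 2]
New canonical toposort: [3, 0, 1, 4, 2]
Compare positions:
  Node 0: index 0 -> 1 (moved)
  Node 1: index 1 -> 2 (moved)
  Node 2: index 4 -> 4 (same)
  Node 3: index 2 -> 0 (moved)
  Node 4: index 3 -> 3 (same)
Nodes that changed position: 0 1 3

Answer: 0 1 3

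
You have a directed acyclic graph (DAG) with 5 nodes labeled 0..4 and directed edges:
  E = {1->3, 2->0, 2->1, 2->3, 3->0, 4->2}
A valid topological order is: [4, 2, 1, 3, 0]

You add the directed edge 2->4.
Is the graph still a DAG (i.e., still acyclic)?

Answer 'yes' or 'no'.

Answer: no

Derivation:
Given toposort: [4, 2, 1, 3, 0]
Position of 2: index 1; position of 4: index 0
New edge 2->4: backward (u after v in old order)
Backward edge: old toposort is now invalid. Check if this creates a cycle.
Does 4 already reach 2? Reachable from 4: [0, 1, 2, 3, 4]. YES -> cycle!
Still a DAG? no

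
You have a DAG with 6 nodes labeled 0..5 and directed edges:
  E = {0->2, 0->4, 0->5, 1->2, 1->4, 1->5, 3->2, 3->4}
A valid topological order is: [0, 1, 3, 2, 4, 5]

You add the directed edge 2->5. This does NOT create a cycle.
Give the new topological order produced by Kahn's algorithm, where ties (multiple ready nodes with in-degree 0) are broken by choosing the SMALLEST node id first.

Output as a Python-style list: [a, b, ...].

Old toposort: [0, 1, 3, 2, 4, 5]
Added edge: 2->5
Position of 2 (3) < position of 5 (5). Old order still valid.
Run Kahn's algorithm (break ties by smallest node id):
  initial in-degrees: [0, 0, 3, 0, 3, 3]
  ready (indeg=0): [0, 1, 3]
  pop 0: indeg[2]->2; indeg[4]->2; indeg[5]->2 | ready=[1, 3] | order so far=[0]
  pop 1: indeg[2]->1; indeg[4]->1; indeg[5]->1 | ready=[3] | order so far=[0, 1]
  pop 3: indeg[2]->0; indeg[4]->0 | ready=[2, 4] | order so far=[0, 1, 3]
  pop 2: indeg[5]->0 | ready=[4, 5] | order so far=[0, 1, 3, 2]
  pop 4: no out-edges | ready=[5] | order so far=[0, 1, 3, 2, 4]
  pop 5: no out-edges | ready=[] | order so far=[0, 1, 3, 2, 4, 5]
  Result: [0, 1, 3, 2, 4, 5]

Answer: [0, 1, 3, 2, 4, 5]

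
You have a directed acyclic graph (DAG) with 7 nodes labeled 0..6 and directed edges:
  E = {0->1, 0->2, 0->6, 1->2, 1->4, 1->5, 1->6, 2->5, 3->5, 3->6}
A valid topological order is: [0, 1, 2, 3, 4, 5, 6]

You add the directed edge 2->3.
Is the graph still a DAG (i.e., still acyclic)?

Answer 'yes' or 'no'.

Answer: yes

Derivation:
Given toposort: [0, 1, 2, 3, 4, 5, 6]
Position of 2: index 2; position of 3: index 3
New edge 2->3: forward
Forward edge: respects the existing order. Still a DAG, same toposort still valid.
Still a DAG? yes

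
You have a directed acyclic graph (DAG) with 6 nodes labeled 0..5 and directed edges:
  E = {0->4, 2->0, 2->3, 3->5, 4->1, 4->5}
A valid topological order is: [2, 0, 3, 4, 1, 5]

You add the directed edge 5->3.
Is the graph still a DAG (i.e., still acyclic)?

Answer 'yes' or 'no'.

Given toposort: [2, 0, 3, 4, 1, 5]
Position of 5: index 5; position of 3: index 2
New edge 5->3: backward (u after v in old order)
Backward edge: old toposort is now invalid. Check if this creates a cycle.
Does 3 already reach 5? Reachable from 3: [3, 5]. YES -> cycle!
Still a DAG? no

Answer: no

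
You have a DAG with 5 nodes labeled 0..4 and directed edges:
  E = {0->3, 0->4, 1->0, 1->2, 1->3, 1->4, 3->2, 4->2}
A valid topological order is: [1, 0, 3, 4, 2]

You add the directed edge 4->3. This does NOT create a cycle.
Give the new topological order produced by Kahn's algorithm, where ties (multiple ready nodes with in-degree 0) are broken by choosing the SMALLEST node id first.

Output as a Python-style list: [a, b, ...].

Old toposort: [1, 0, 3, 4, 2]
Added edge: 4->3
Position of 4 (3) > position of 3 (2). Must reorder: 4 must now come before 3.
Run Kahn's algorithm (break ties by smallest node id):
  initial in-degrees: [1, 0, 3, 3, 2]
  ready (indeg=0): [1]
  pop 1: indeg[0]->0; indeg[2]->2; indeg[3]->2; indeg[4]->1 | ready=[0] | order so far=[1]
  pop 0: indeg[3]->1; indeg[4]->0 | ready=[4] | order so far=[1, 0]
  pop 4: indeg[2]->1; indeg[3]->0 | ready=[3] | order so far=[1, 0, 4]
  pop 3: indeg[2]->0 | ready=[2] | order so far=[1, 0, 4, 3]
  pop 2: no out-edges | ready=[] | order so far=[1, 0, 4, 3, 2]
  Result: [1, 0, 4, 3, 2]

Answer: [1, 0, 4, 3, 2]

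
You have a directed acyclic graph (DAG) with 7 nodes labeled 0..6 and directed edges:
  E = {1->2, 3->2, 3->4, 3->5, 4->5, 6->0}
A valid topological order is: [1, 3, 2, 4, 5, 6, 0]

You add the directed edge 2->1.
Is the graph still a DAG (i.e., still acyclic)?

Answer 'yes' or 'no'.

Answer: no

Derivation:
Given toposort: [1, 3, 2, 4, 5, 6, 0]
Position of 2: index 2; position of 1: index 0
New edge 2->1: backward (u after v in old order)
Backward edge: old toposort is now invalid. Check if this creates a cycle.
Does 1 already reach 2? Reachable from 1: [1, 2]. YES -> cycle!
Still a DAG? no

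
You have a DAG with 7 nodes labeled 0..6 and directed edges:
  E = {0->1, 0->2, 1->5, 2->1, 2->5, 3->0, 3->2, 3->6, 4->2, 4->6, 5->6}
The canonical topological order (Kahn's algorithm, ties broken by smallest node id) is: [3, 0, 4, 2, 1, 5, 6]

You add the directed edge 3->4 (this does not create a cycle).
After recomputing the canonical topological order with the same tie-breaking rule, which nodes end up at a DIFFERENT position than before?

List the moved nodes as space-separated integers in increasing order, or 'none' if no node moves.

Old toposort: [3, 0, 4, 2, 1, 5, 6]
Added edge 3->4
Recompute Kahn (smallest-id tiebreak):
  initial in-degrees: [1, 2, 3, 0, 1, 2, 3]
  ready (indeg=0): [3]
  pop 3: indeg[0]->0; indeg[2]->2; indeg[4]->0; indeg[6]->2 | ready=[0, 4] | order so far=[3]
  pop 0: indeg[1]->1; indeg[2]->1 | ready=[4] | order so far=[3, 0]
  pop 4: indeg[2]->0; indeg[6]->1 | ready=[2] | order so far=[3, 0, 4]
  pop 2: indeg[1]->0; indeg[5]->1 | ready=[1] | order so far=[3, 0, 4, 2]
  pop 1: indeg[5]->0 | ready=[5] | order so far=[3, 0, 4, 2, 1]
  pop 5: indeg[6]->0 | ready=[6] | order so far=[3, 0, 4, 2, 1, 5]
  pop 6: no out-edges | ready=[] | order so far=[3, 0, 4, 2, 1, 5, 6]
New canonical toposort: [3, 0, 4, 2, 1, 5, 6]
Compare positions:
  Node 0: index 1 -> 1 (same)
  Node 1: index 4 -> 4 (same)
  Node 2: index 3 -> 3 (same)
  Node 3: index 0 -> 0 (same)
  Node 4: index 2 -> 2 (same)
  Node 5: index 5 -> 5 (same)
  Node 6: index 6 -> 6 (same)
Nodes that changed position: none

Answer: none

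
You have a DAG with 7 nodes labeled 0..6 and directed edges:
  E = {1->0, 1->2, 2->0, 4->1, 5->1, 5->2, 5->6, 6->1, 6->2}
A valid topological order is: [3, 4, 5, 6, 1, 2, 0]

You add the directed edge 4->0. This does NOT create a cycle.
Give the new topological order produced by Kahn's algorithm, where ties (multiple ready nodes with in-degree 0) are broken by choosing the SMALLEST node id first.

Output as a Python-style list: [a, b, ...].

Old toposort: [3, 4, 5, 6, 1, 2, 0]
Added edge: 4->0
Position of 4 (1) < position of 0 (6). Old order still valid.
Run Kahn's algorithm (break ties by smallest node id):
  initial in-degrees: [3, 3, 3, 0, 0, 0, 1]
  ready (indeg=0): [3, 4, 5]
  pop 3: no out-edges | ready=[4, 5] | order so far=[3]
  pop 4: indeg[0]->2; indeg[1]->2 | ready=[5] | order so far=[3, 4]
  pop 5: indeg[1]->1; indeg[2]->2; indeg[6]->0 | ready=[6] | order so far=[3, 4, 5]
  pop 6: indeg[1]->0; indeg[2]->1 | ready=[1] | order so far=[3, 4, 5, 6]
  pop 1: indeg[0]->1; indeg[2]->0 | ready=[2] | order so far=[3, 4, 5, 6, 1]
  pop 2: indeg[0]->0 | ready=[0] | order so far=[3, 4, 5, 6, 1, 2]
  pop 0: no out-edges | ready=[] | order so far=[3, 4, 5, 6, 1, 2, 0]
  Result: [3, 4, 5, 6, 1, 2, 0]

Answer: [3, 4, 5, 6, 1, 2, 0]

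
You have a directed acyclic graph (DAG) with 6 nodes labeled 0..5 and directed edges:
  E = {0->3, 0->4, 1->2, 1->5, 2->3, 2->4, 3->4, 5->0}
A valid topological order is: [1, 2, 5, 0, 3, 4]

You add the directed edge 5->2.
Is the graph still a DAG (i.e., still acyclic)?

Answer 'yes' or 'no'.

Answer: yes

Derivation:
Given toposort: [1, 2, 5, 0, 3, 4]
Position of 5: index 2; position of 2: index 1
New edge 5->2: backward (u after v in old order)
Backward edge: old toposort is now invalid. Check if this creates a cycle.
Does 2 already reach 5? Reachable from 2: [2, 3, 4]. NO -> still a DAG (reorder needed).
Still a DAG? yes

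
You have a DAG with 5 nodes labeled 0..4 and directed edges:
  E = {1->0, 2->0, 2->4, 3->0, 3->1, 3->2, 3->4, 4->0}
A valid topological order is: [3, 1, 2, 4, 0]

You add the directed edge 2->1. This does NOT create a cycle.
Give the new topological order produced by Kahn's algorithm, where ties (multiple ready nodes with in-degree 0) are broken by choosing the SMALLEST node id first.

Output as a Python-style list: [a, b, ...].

Old toposort: [3, 1, 2, 4, 0]
Added edge: 2->1
Position of 2 (2) > position of 1 (1). Must reorder: 2 must now come before 1.
Run Kahn's algorithm (break ties by smallest node id):
  initial in-degrees: [4, 2, 1, 0, 2]
  ready (indeg=0): [3]
  pop 3: indeg[0]->3; indeg[1]->1; indeg[2]->0; indeg[4]->1 | ready=[2] | order so far=[3]
  pop 2: indeg[0]->2; indeg[1]->0; indeg[4]->0 | ready=[1, 4] | order so far=[3, 2]
  pop 1: indeg[0]->1 | ready=[4] | order so far=[3, 2, 1]
  pop 4: indeg[0]->0 | ready=[0] | order so far=[3, 2, 1, 4]
  pop 0: no out-edges | ready=[] | order so far=[3, 2, 1, 4, 0]
  Result: [3, 2, 1, 4, 0]

Answer: [3, 2, 1, 4, 0]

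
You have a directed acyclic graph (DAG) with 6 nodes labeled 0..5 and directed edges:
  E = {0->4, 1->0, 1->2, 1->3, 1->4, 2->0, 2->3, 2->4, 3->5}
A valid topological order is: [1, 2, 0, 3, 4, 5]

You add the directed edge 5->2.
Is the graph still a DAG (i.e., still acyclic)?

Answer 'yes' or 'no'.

Given toposort: [1, 2, 0, 3, 4, 5]
Position of 5: index 5; position of 2: index 1
New edge 5->2: backward (u after v in old order)
Backward edge: old toposort is now invalid. Check if this creates a cycle.
Does 2 already reach 5? Reachable from 2: [0, 2, 3, 4, 5]. YES -> cycle!
Still a DAG? no

Answer: no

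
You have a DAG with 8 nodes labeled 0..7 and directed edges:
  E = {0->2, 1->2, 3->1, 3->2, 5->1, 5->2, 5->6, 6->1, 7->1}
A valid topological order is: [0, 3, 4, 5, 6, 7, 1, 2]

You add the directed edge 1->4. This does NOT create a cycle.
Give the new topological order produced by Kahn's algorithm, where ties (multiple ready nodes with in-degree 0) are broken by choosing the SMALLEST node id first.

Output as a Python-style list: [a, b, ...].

Old toposort: [0, 3, 4, 5, 6, 7, 1, 2]
Added edge: 1->4
Position of 1 (6) > position of 4 (2). Must reorder: 1 must now come before 4.
Run Kahn's algorithm (break ties by smallest node id):
  initial in-degrees: [0, 4, 4, 0, 1, 0, 1, 0]
  ready (indeg=0): [0, 3, 5, 7]
  pop 0: indeg[2]->3 | ready=[3, 5, 7] | order so far=[0]
  pop 3: indeg[1]->3; indeg[2]->2 | ready=[5, 7] | order so far=[0, 3]
  pop 5: indeg[1]->2; indeg[2]->1; indeg[6]->0 | ready=[6, 7] | order so far=[0, 3, 5]
  pop 6: indeg[1]->1 | ready=[7] | order so far=[0, 3, 5, 6]
  pop 7: indeg[1]->0 | ready=[1] | order so far=[0, 3, 5, 6, 7]
  pop 1: indeg[2]->0; indeg[4]->0 | ready=[2, 4] | order so far=[0, 3, 5, 6, 7, 1]
  pop 2: no out-edges | ready=[4] | order so far=[0, 3, 5, 6, 7, 1, 2]
  pop 4: no out-edges | ready=[] | order so far=[0, 3, 5, 6, 7, 1, 2, 4]
  Result: [0, 3, 5, 6, 7, 1, 2, 4]

Answer: [0, 3, 5, 6, 7, 1, 2, 4]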